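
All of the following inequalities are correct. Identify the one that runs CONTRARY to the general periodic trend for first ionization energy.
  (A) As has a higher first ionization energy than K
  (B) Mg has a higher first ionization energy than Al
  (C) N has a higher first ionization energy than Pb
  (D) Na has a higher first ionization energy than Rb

(B)

The general trend: first ionization energy increases across a period and decreases down a group.
(A) As (period 4, group 15) vs K (period 4, group 1): the stated order agrees with the simple trend.
(B) Mg (period 3, group 2) vs Al (period 3, group 13): the stated order contradicts the simple trend.
(C) N (period 2, group 15) vs Pb (period 6, group 14): the stated order agrees with the simple trend.
(D) Na (period 3, group 1) vs Rb (period 5, group 1): the stated order agrees with the simple trend.
The exception is (B): Al's single 3p electron is easier to remove than one from Mg's filled 3s².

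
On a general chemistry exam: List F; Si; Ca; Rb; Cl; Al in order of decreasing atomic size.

Atomic radius shrinks across a period as nuclear charge pulls the same shell inward, and grows down a group as new shells are added.
These span different periods and groups, so the two trends combine.
Cl > F: Cl sits below F in group 17, so the down-group effect alone puts Cl larger.
Si > Cl: both are in period 3; the period trend gives Si the larger value.
Al > Si: both are in period 3; the period trend gives Al the larger value.
Ca > Al: both effects reinforce here, so Ca is clearly the larger of the two.
Rb > Ca: relative to Ca, both the across-period and down-group shifts push Rb's atomic radius up.
Tabulated atomic radius (pm): F 64, Al 126, Si 116, Cl 99, Ca 171, Rb 210.
So from largest to smallest: Rb > Ca > Al > Si > Cl > F.

Rb, Ca, Al, Si, Cl, F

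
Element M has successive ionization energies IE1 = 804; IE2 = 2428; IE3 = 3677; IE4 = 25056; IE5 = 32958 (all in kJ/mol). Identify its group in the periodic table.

Look for the largest jump between consecutive ionization energies: IE4/IE3 ≈ 6.8, far larger than any earlier ratio.
That jump marks the point where a core electron is being removed. So the atom has 3 valence electrons.
A main-group element with 3 valence electrons is in group 13.

Group 13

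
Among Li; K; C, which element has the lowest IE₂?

Consider each +1 ion: Li⁺ is the bare [He] core; K⁺ is the bare [Ar] core; C⁺ still has 3 valence electrons.
Core electrons are held far more tightly than valence electrons, so K and Li top the IE_2 order.
Approximate IE_2 values (kJ/mol): Li 7298, K 3052, C 2353.
Hence IE_2: C < K < Li.

C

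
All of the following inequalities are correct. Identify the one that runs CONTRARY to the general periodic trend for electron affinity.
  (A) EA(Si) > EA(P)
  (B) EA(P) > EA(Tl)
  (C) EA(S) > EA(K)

The general trend: electron affinity increases across a period and decreases down a group.
(A) Si (period 3, group 14) vs P (period 3, group 15): the stated order contradicts the simple trend.
(B) P (period 3, group 15) vs Tl (period 6, group 13): the stated order agrees with the simple trend.
(C) S (period 3, group 16) vs K (period 4, group 1): the stated order agrees with the simple trend.
The exception is (A): adding an electron to P's half-filled 3p³ is unfavourable, so Si (3p²) has the more exothermic EA.

(A)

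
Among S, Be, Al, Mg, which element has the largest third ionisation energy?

The third ionization energy removes an electron from the +2 ion. For each element: S²⁺ still has 4 valence electrons; Be²⁺ is the bare [He] core; Al²⁺ still has 1 valence electron; Mg²⁺ is the bare [Ne] core.
Core electrons are held far more tightly than valence electrons, so Mg and Be top the IE_3 order.
Valence configurations: S²⁺ [Ne]3s²3p², Al²⁺ [Ne]3s¹.
Approximate IE_3 values (kJ/mol): S 3357, Be 14849, Al 2745, Mg 7733.
Overall IE_3 order: Al < S < Mg < Be.

Be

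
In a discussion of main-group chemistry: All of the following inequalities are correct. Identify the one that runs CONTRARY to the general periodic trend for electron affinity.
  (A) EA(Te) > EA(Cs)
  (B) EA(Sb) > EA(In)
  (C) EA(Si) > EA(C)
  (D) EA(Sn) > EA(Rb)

The general trend: electron affinity increases across a period and decreases down a group.
(A) Te (period 5, group 16) vs Cs (period 6, group 1): the stated order agrees with the simple trend.
(B) Sb (period 5, group 15) vs In (period 5, group 13): the stated order agrees with the simple trend.
(C) Si (period 3, group 14) vs C (period 2, group 14): the stated order contradicts the simple trend.
(D) Sn (period 5, group 14) vs Rb (period 5, group 1): the stated order agrees with the simple trend.
The exception is (C): Si's larger, more diffuse 3p orbitals accept an added electron slightly more readily than C's compact 2p.

(C)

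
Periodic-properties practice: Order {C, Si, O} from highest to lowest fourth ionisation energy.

After 3 electrons have been removed, what remains? C³⁺ still has 1 valence electron; Si³⁺ still has 1 valence electron; O³⁺ still has 3 valence electrons.
All are still removing valence electrons, so compare the +3 ions as you would atoms: IE_4 generally rises across a period (higher Z_eff) and falls down a group (larger shell), subject to the usual subshell exceptions.
Valence configurations: C³⁺ [He]2s¹, Si³⁺ [Ne]3s¹, O³⁺ [He]2s²2p¹.
Tabulated IE_4 (kJ/mol): C 6223, Si 4356, O 7469.
Overall IE_4 order: Si < C < O.

O > C > Si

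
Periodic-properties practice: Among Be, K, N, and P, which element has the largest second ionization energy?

K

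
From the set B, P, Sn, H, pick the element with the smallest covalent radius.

H

Across a period the added protons contract the valence shell; down a group each new principal shell makes the atom larger.
Neither a single period nor a single group — weigh both effects.
B > H: period and group pull opposite ways; the down-group shift dominates (85 vs 32 pm).
P > B: the two effects oppose for this pair; the down-group effect wins (111 vs 85 pm).
Sn > P: relative to P, both the across-period and down-group shifts push Sn's atomic radius up.
Approximate values (pm): H 32, B 85, P 111, Sn 140.
The smallest covalent radius among these belongs to H.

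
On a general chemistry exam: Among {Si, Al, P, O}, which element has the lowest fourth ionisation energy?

The fourth ionization energy removes an electron from the +3 ion. For each element: Si³⁺ still has 1 valence electron; Al³⁺ is the bare [Ne] core; P³⁺ still has 2 valence electrons; O³⁺ still has 3 valence electrons.
Breaking into a closed-shell core is much more expensive than removing a leftover valence electron — Al has the largest IE_4 here.
Valence configurations: Si³⁺ [Ne]3s¹, P³⁺ [Ne]3s², O³⁺ [He]2s²2p¹.
Tabulated IE_4 (kJ/mol): Si 4356, Al 11577, P 4964, O 7469.
Hence IE_4: Si < P < O < Al.

Si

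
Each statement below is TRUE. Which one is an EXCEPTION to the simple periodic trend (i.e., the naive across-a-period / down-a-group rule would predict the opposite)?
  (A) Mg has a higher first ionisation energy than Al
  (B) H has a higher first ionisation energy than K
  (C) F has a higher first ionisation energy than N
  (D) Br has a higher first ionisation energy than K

The general trend: first ionisation energy increases across a period and decreases down a group.
(A) Mg (period 3, group 2) vs Al (period 3, group 13): the stated order contradicts the simple trend.
(B) H (period 1, group 1) vs K (period 4, group 1): the stated order agrees with the simple trend.
(C) F (period 2, group 17) vs N (period 2, group 15): the stated order agrees with the simple trend.
(D) Br (period 4, group 17) vs K (period 4, group 1): the stated order agrees with the simple trend.
The exception is (A): Al's single 3p electron is easier to remove than one from Mg's filled 3s².

(A)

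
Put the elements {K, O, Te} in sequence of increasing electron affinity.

K, O, Te

O is in period 2, group 16; K is in period 4, group 1; Te is in period 5, group 16.
Atoms with high Z_eff and room in the valence shell (especially the halogens) have the most exothermic electron affinities.
Neither a single period nor a single group — weigh both effects.
O > K: both effects reinforce here, so O is clearly the higher of the two.
Te > O: this pair runs against the simple trend — see the exception note.
Note the exception: Te has a higher electron affinity than O, contrary to the simple trend — O's compact 2p subshell gives strong electron–electron repulsion on the added electron.
Tabulated electron affinity (kJ/mol): O 141, K 48, Te 190.
So from lowest to highest: K < O < Te.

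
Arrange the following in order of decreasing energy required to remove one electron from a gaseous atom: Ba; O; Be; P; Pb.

O > P > Be > Pb > Ba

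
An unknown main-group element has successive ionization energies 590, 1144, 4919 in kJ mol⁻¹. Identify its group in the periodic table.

Group 2

Look for the largest jump between consecutive ionization energies: IE3/IE2 ≈ 4.3, far larger than any earlier ratio.
That jump marks the point where a core electron is being removed. So the atom has 2 valence electrons.
A main-group element with 2 valence electrons is in group 2.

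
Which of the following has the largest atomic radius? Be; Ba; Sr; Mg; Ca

Be is in period 2, group 2; Mg is in period 3, group 2; Ca is in period 4, group 2; Sr is in period 5, group 2; Ba is in period 6, group 2.
Radius decreases left→right (rising Z_eff, same n) and increases top→bottom (higher n).
All are in group 2, so atomic radius increases down the group.
The largest atomic radius among these belongs to Ba.

Ba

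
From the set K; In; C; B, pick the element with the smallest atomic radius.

C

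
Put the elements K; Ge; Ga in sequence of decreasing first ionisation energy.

Ge, Ga, K

IE₁ increases left→right with effective nuclear charge and decreases top→bottom as the valence shell moves farther out.
All lie in period 4, so first ionization energy increases left to right.
So from highest to lowest: Ge > Ga > K.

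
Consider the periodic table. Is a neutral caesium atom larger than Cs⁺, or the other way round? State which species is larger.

Cs

Forming Cs⁺ removes 1 electron from Cs. Fewer electrons for the same nuclear charge means less shielding and a higher Z_eff on the remaining electrons, and for main-group metals the entire outer shell is lost.
A cation is smaller than its parent atom: Cs⁺ < Cs.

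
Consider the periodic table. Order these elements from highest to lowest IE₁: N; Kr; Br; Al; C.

N > Kr > Br > C > Al

First ionization energy rises across a period (greater Z_eff holds electrons more tightly) and falls down a group (valence electrons are farther from the nucleus).
Here both period and group differ, so the two effects have to be weighed against each other.
C > Al: both effects reinforce here, so C is clearly the higher of the two.
Br > C: the two effects oppose for this pair; the across-period effect wins (1140 vs 1086 kJ/mol).
Kr > Br: Kr lies to the right of Br in period 4, so the across-period effect alone puts Kr higher.
N > Kr: the two effects oppose for this pair; the down-group effect wins (1402 vs 1351 kJ/mol).
For reference (kJ/mol): C 1086, N 1402, Al 578, Br 1140, Kr 1351.
So from highest to lowest: N > Kr > Br > C > Al.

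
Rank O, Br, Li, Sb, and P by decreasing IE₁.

O, Br, P, Sb, Li

IE₁ increases left→right with effective nuclear charge and decreases top→bottom as the valence shell moves farther out.
Neither a single period nor a single group — weigh both effects.
Sb > Li: the two effects oppose for this pair; the across-period effect wins (831 vs 520 kJ/mol).
P > Sb: P sits above Sb in group 15, so the down-group effect alone puts P higher.
Br > P: period and group pull opposite ways; the across-period shift dominates (1140 vs 1012 kJ/mol).
O > Br: the two effects oppose for this pair; the down-group effect wins (1314 vs 1140 kJ/mol).
Approximate values (kJ/mol): Li 520, O 1314, P 1012, Br 1140, Sb 831.
So from highest to lowest: O > Br > P > Sb > Li.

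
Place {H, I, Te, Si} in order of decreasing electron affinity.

I, Te, Si, H

H is in period 1, group 1; Si is in period 3, group 14; Te is in period 5, group 16; I is in period 5, group 17.
Atoms with high Z_eff and room in the valence shell (especially the halogens) have the most exothermic electron affinities.
These span different periods and groups, so the two trends combine.
Si > H: period and group pull opposite ways; the across-period shift dominates (134 vs 73 kJ/mol).
Te > Si: the two effects oppose for this pair; the across-period effect wins (190 vs 134 kJ/mol).
I > Te: I lies to the right of Te in period 5, so the across-period effect alone puts I higher.
For reference (kJ/mol): H 73, Si 134, Te 190, I 295.
So from highest to lowest: I > Te > Si > H.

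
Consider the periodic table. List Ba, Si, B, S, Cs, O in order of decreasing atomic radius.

B is in period 2, group 13; O is in period 2, group 16; Si is in period 3, group 14; S is in period 3, group 16; Cs is in period 6, group 1; Ba is in period 6, group 2.
Atomic radius shrinks across a period as nuclear charge pulls the same shell inward, and grows down a group as new shells are added.
These span different periods and groups, so the two trends combine.
B > O: B lies to the left of O in period 2, so the across-period effect alone puts B larger.
S > B: the two effects oppose for this pair; the down-group effect wins (103 vs 85 pm).
Si > S: both are in period 3; the period trend gives Si the larger value.
Ba > Si: relative to Si, both the across-period and down-group shifts push Ba's atomic radius up.
Cs > Ba: Cs lies to the left of Ba in period 6, so the across-period effect alone puts Cs larger.
Approximate values (pm): B 85, O 63, Si 116, S 103, Cs 232, Ba 196.
So from largest to smallest: Cs > Ba > Si > S > B > O.

Cs > Ba > Si > S > B > O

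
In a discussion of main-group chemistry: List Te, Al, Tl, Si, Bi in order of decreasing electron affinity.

Adding an electron releases more energy for atoms nearer the top right (short of the noble gases).
Here both period and group differ, so the two effects have to be weighed against each other.
Al > Tl: Al sits above Tl in group 13, so the down-group effect alone puts Al higher.
Bi > Al: the two effects oppose for this pair; the across-period effect wins (91 vs 42 kJ/mol).
Si > Bi: the two effects oppose for this pair; the down-group effect wins (134 vs 91 kJ/mol).
Te > Si: the two effects oppose for this pair; the across-period effect wins (190 vs 134 kJ/mol).
Tabulated electron affinity (kJ/mol): Al 42, Si 134, Te 190, Tl 19, Bi 91.
So from highest to lowest: Te > Si > Bi > Al > Tl.

Te > Si > Bi > Al > Tl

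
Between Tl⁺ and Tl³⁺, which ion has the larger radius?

Tl⁺

Both ions have Z = 81 protons, but Tl³⁺ has lost more electrons, so its remaining electrons feel a larger effective nuclear charge per electron and are pulled in more tightly.
Higher positive charge → smaller ion, so Tl⁺ > Tl³⁺.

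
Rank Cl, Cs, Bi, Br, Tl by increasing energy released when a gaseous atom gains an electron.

Cl is in period 3, group 17; Br is in period 4, group 17; Cs is in period 6, group 1; Tl is in period 6, group 13; Bi is in period 6, group 15.
Electron affinity generally becomes more exothermic across a period toward the halogens and less exothermic down a group.
Neither a single period nor a single group — weigh both effects.
Cs > Tl: this pair runs against the simple trend — see the exception note.
Bi > Cs: Bi lies to the right of Cs in period 6, so the across-period effect alone puts Bi higher.
Br > Bi: both effects reinforce here, so Br is clearly the higher of the two.
Cl > Br: they share group 17; the group trend gives Cl the larger value.
Note the exception: Cs has a higher electron affinity than Tl, contrary to the simple trend — Tl's ns²np¹ configuration gives only a small electron affinity — the sparsely filled np subshell binds an added electron weakly.
Approximate values (kJ/mol): Cl 349, Br 325, Cs 46, Tl 19, Bi 91.
So from lowest to highest: Tl < Cs < Bi < Br < Cl.

Tl < Cs < Bi < Br < Cl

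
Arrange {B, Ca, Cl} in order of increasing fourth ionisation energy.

Cl < Ca < B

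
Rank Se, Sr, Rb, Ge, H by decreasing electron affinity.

H is in period 1, group 1; Ge is in period 4, group 14; Se is in period 4, group 16; Rb is in period 5, group 1; Sr is in period 5, group 2.
Adding an electron releases more energy for atoms nearer the top right (short of the noble gases).
These span different periods and groups, so the two trends combine.
Rb > Sr: this pair runs against the simple trend — see the exception note.
H > Rb: H sits above Rb in group 1, so the down-group effect alone puts H higher.
Ge > H: the two effects oppose for this pair; the across-period effect wins (119 vs 73 kJ/mol).
Se > Ge: both are in period 4; the period trend gives Se the larger value.
Note the exception: Rb has a higher electron affinity than Sr, contrary to the simple trend — adding an electron to Sr (ns²) has to open a new, higher-energy np subshell, which is unfavourable.
Approximate values (kJ/mol): H 73, Ge 119, Se 195, Rb 47, Sr 5.
So from highest to lowest: Se > Ge > H > Rb > Sr.

Se > Ge > H > Rb > Sr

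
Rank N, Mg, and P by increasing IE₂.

Consider each +1 ion: N⁺ still has 4 valence electrons; Mg⁺ still has 1 valence electron; P⁺ still has 4 valence electrons.
All are still removing valence electrons, so compare the +1 ions as you would atoms: IE_2 generally rises across a period (higher Z_eff) and falls down a group (larger shell), subject to the usual subshell exceptions.
Valence configurations: N⁺ [He]2s²2p², Mg⁺ [Ne]3s¹, P⁺ [Ne]3s²3p².
Tabulated IE_2 (kJ/mol): N 2856, Mg 1451, P 1907.
Hence IE_2: Mg < P < N.

Mg, P, N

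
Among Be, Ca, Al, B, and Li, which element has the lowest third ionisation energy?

Al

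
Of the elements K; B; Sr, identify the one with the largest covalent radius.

K

B is in period 2, group 13; K is in period 4, group 1; Sr is in period 5, group 2.
Across a period the added protons contract the valence shell; down a group each new principal shell makes the atom larger.
Neither a single period nor a single group — weigh both effects.
Sr > B: both effects reinforce here, so Sr is clearly the larger of the two.
K > Sr: the two effects oppose for this pair; the across-period effect wins (196 vs 185 pm).
Tabulated atomic radius (pm): B 85, K 196, Sr 185.
The largest covalent radius among these belongs to K.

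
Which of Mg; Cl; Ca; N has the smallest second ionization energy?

After 1 electron has been removed, what remains? Mg⁺ still has 1 valence electron; Cl⁺ still has 6 valence electrons; Ca⁺ still has 1 valence electron; N⁺ still has 4 valence electrons.
All are still removing valence electrons, so compare the +1 ions as you would atoms: IE_2 generally rises across a period (higher Z_eff) and falls down a group (larger shell), subject to the usual subshell exceptions.
Valence configurations: Mg⁺ [Ne]3s¹, Cl⁺ [Ne]3s²3p⁴, Ca⁺ [Ar]4s¹, N⁺ [He]2s²2p².
Tabulated IE_2 (kJ/mol): Mg 1451, Cl 2298, Ca 1145, N 2856.
Hence IE_2: Ca < Mg < Cl < N.

Ca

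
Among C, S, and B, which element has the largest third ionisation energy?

C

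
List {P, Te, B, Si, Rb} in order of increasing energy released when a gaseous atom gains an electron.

B < Rb < P < Si < Te

EA tends to increase across a period and decrease down a group, though the pattern is less regular than for IE or radius.
These span different periods and groups, so the two trends combine.
Rb > B: this pair runs against the simple trend — see the exception note.
P > Rb: relative to Rb, both the across-period and down-group shifts push P's electron affinity up.
Si > P: this pair runs against the simple trend — see the exception note.
Te > Si: period and group pull opposite ways; the across-period shift dominates (190 vs 134 kJ/mol).
Note the exception: Rb has a higher electron affinity than B, contrary to the simple trend — B's ns²np¹ configuration gives only a small electron affinity — the sparsely filled np subshell binds an added electron weakly.
Note the exception: Si has a higher electron affinity than P, contrary to the simple trend — adding an electron to P's half-filled 3p³ is unfavourable, so Si (3p²) has the more exothermic EA.
For reference (kJ/mol): B 27, Si 134, P 72, Rb 47, Te 190.
So from lowest to highest: B < Rb < P < Si < Te.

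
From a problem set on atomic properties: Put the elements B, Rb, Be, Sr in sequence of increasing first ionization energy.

Removing the outermost electron gets harder across a period and easier down a group.
These span different periods and groups, so the two trends combine.
Sr > Rb: Sr lies to the right of Rb in period 5, so the across-period effect alone puts Sr higher.
B > Sr: relative to Sr, both the across-period and down-group shifts push B's first ionization energy up.
Be > B: this pair runs against the simple trend — see the exception note.
Note the exception: Be has a higher first ionization energy than B, contrary to the simple trend — removing B's lone 2p electron is easier than breaking Be's filled 2s².
Tabulated first ionization energy (kJ/mol): Be 900, B 801, Rb 403, Sr 550.
So from lowest to highest: Rb < Sr < B < Be.

Rb < Sr < B < Be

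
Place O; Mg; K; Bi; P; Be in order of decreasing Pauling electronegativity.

Be is in period 2, group 2; O is in period 2, group 16; Mg is in period 3, group 2; P is in period 3, group 15; K is in period 4, group 1; Bi is in period 6, group 15.
EN rises left→right (higher Z_eff, smaller atoms) and falls top→bottom (larger, more shielded atoms).
These span different periods and groups, so the two trends combine.
Mg > K: both effects reinforce here, so Mg is clearly the higher of the two.
Be > Mg: Be sits above Mg in group 2, so the down-group effect alone puts Be higher.
Bi > Be: the two effects oppose for this pair; the across-period effect wins (2.02 vs 1.57).
P > Bi: they share group 15; the group trend gives P the larger value.
O > P: both effects reinforce here, so O is clearly the higher of the two.
Tabulated electronegativity (Pauling): Be 1.57, O 3.44, Mg 1.31, P 2.19, K 0.82, Bi 2.02.
So from highest to lowest: O > P > Bi > Be > Mg > K.

O > P > Bi > Be > Mg > K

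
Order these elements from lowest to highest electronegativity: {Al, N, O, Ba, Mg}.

N is in period 2, group 15; O is in period 2, group 16; Mg is in period 3, group 2; Al is in period 3, group 13; Ba is in period 6, group 2.
Smaller atoms with higher effective nuclear charge are more electronegative.
These span different periods and groups, so the two trends combine.
Mg > Ba: Mg sits above Ba in group 2, so the down-group effect alone puts Mg higher.
Al > Mg: Al lies to the right of Mg in period 3, so the across-period effect alone puts Al higher.
N > Al: relative to Al, both the across-period and down-group shifts push N's electronegativity up.
O > N: both are in period 2; the period trend gives O the larger value.
For reference (Pauling): N 3.04, O 3.44, Mg 1.31, Al 1.61, Ba 0.89.
So from lowest to highest: Ba < Mg < Al < N < O.

Ba < Mg < Al < N < O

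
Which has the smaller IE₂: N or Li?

N

The second ionization energy removes an electron from the +1 ion. For each element: N⁺ still has 4 valence electrons; Li⁺ is the bare [He] core.
Pulling an electron out of a noble-gas core costs far more than removing a remaining valence electron, so Li sits at the high end of IE_2.
Approximate IE_2 values (kJ/mol): N 2856, Li 7298.
Putting it together, IE_2: N < Li.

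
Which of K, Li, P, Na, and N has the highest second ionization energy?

The second ionization energy removes an electron from the +1 ion. For each element: K⁺ is the bare [Ar] core; Li⁺ is the bare [He] core; P⁺ still has 4 valence electrons; Na⁺ is the bare [Ne] core; N⁺ still has 4 valence electrons.
Breaking into a closed-shell core is much more expensive than removing a leftover valence electron — K, Na and Li have the largest IE_2 here.
Valence configurations: P⁺ [Ne]3s²3p², N⁺ [He]2s²2p².
Tabulated IE_2 (kJ/mol): K 3052, Li 7298, P 1907, Na 4562, N 2856.
Hence IE_2: P < N < K < Na < Li.

Li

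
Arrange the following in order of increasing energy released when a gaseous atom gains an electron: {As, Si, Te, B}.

B < As < Si < Te

Adding an electron releases more energy for atoms nearer the top right (short of the noble gases).
A diagonal step moves right (one effect) and down (the opposite effect) at once.
As > B: the two effects oppose for this pair; the across-period effect wins (78 vs 27 kJ/mol).
Si > As: period and group pull opposite ways; the down-group shift dominates (134 vs 78 kJ/mol).
Te > Si: period and group pull opposite ways; the across-period shift dominates (190 vs 134 kJ/mol).
For reference (kJ/mol): B 27, Si 134, As 78, Te 190.
So from lowest to highest: B < As < Si < Te.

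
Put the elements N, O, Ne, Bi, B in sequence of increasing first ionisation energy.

B is in period 2, group 13; N is in period 2, group 15; O is in period 2, group 16; Ne is in period 2, group 18; Bi is in period 6, group 15.
Removing the outermost electron gets harder across a period and easier down a group.
Neither a single period nor a single group — weigh both effects.
B > Bi: the two effects oppose for this pair; the down-group effect wins (801 vs 703 kJ/mol).
O > B: both are in period 2; the period trend gives O the larger value.
N > O: this pair runs against the simple trend — see the exception note.
Ne > N: Ne lies to the right of N in period 2, so the across-period effect alone puts Ne higher.
Note the exception: N has a higher first ionization energy than O, contrary to the simple trend — pairing an electron in O's 2p⁴ costs repulsion energy, so O ionizes more easily than half-filled N (2p³).
For reference (kJ/mol): B 801, N 1402, O 1314, Ne 2081, Bi 703.
So from lowest to highest: Bi < B < O < N < Ne.

Bi, B, O, N, Ne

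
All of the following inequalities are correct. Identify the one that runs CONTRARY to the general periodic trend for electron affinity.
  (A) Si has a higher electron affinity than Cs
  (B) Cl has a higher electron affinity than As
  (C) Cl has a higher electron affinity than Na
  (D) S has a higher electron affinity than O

(D)

The general trend: electron affinity increases across a period and decreases down a group.
(A) Si (period 3, group 14) vs Cs (period 6, group 1): the stated order agrees with the simple trend.
(B) Cl (period 3, group 17) vs As (period 4, group 15): the stated order agrees with the simple trend.
(C) Cl (period 3, group 17) vs Na (period 3, group 1): the stated order agrees with the simple trend.
(D) S (period 3, group 16) vs O (period 2, group 16): the stated order contradicts the simple trend.
The exception is (D): the compact 2p subshell of O repels the added electron more than S's larger 3p does.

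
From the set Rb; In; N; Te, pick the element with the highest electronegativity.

Smaller atoms with higher effective nuclear charge are more electronegative.
These span different periods and groups, so the two trends combine.
In > Rb: In lies to the right of Rb in period 5, so the across-period effect alone puts In higher.
Te > In: both are in period 5; the period trend gives Te the larger value.
N > Te: the two effects oppose for this pair; the down-group effect wins (3.04 vs 2.10).
Tabulated electronegativity (Pauling): N 3.04, Rb 0.82, In 1.78, Te 2.10.
The highest electronegativity among these belongs to N.

N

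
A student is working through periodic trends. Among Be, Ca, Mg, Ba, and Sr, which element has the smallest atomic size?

Be

Atomic radius shrinks across a period as nuclear charge pulls the same shell inward, and grows down a group as new shells are added.
All are in group 2, so atomic radius increases down the group.
The smallest atomic size among these belongs to Be.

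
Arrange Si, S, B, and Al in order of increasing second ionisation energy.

Si < Al < S < B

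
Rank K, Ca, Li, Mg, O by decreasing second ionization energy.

Li, O, K, Mg, Ca

After 1 electron has been removed, what remains? K⁺ is the bare [Ar] core; Ca⁺ still has 1 valence electron; Li⁺ is the bare [He] core; Mg⁺ still has 1 valence electron; O⁺ still has 5 valence electrons.
Usually core removal costs more than valence removal, but here the competition is close: a tightly held n=2 valence electron can cost more to remove than an n=3 core electron, so the actual values have to decide it.
Valence configurations: Ca⁺ [Ar]4s¹, Mg⁺ [Ne]3s¹, O⁺ [He]2s²2p³.
Tabulated IE_2 (kJ/mol): K 3052, Ca 1145, Li 7298, Mg 1451, O 3388.
Overall IE_2 order: Ca < Mg < K < O < Li.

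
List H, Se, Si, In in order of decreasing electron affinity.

Se, Si, H, In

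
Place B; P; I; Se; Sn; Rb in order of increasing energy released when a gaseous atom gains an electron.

B < Rb < P < Sn < Se < I

B is in period 2, group 13; P is in period 3, group 15; Se is in period 4, group 16; Rb is in period 5, group 1; Sn is in period 5, group 14; I is in period 5, group 17.
Adding an electron releases more energy for atoms nearer the top right (short of the noble gases).
Here both period and group differ, so the two effects have to be weighed against each other.
Rb > B: this pair runs against the simple trend — see the exception note.
P > Rb: both effects reinforce here, so P is clearly the higher of the two.
Sn > P: this pair runs against the simple trend — see the exception note.
Se > Sn: relative to Sn, both the across-period and down-group shifts push Se's electron affinity up.
I > Se: the two effects oppose for this pair; the across-period effect wins (295 vs 195 kJ/mol).
Note the exception: Rb has a higher electron affinity than B, contrary to the simple trend — B's ns²np¹ configuration gives only a small electron affinity — the sparsely filled np subshell binds an added electron weakly.
Note the exception: Sn has a higher electron affinity than P, contrary to the simple trend — adding an electron to P's half-filled np³ subshell costs electron-pairing energy.
For reference (kJ/mol): B 27, P 72, Se 195, Rb 47, Sn 107, I 295.
So from lowest to highest: B < Rb < P < Sn < Se < I.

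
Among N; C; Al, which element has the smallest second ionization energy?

The second ionization energy removes an electron from the +1 ion. For each element: N⁺ still has 4 valence electrons; C⁺ still has 3 valence electrons; Al⁺ still has 2 valence electrons.
All are still removing valence electrons, so compare the +1 ions as you would atoms: IE_2 generally rises across a period (higher Z_eff) and falls down a group (larger shell), subject to the usual subshell exceptions.
Valence configurations: N⁺ [He]2s²2p², C⁺ [He]2s²2p¹, Al⁺ [Ne]3s².
The numbers (kJ/mol): N 2856, C 2353, Al 1817.
Overall IE_2 order: Al < C < N.

Al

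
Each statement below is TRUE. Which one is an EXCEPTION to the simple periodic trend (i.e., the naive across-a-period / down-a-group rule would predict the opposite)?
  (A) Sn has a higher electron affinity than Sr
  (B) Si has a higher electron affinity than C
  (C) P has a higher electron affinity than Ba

The general trend: electron affinity increases across a period and decreases down a group.
(A) Sn (period 5, group 14) vs Sr (period 5, group 2): the stated order agrees with the simple trend.
(B) Si (period 3, group 14) vs C (period 2, group 14): the stated order contradicts the simple trend.
(C) P (period 3, group 15) vs Ba (period 6, group 2): the stated order agrees with the simple trend.
The exception is (B): Si's larger, more diffuse 3p orbitals accept an added electron slightly more readily than C's compact 2p.

(B)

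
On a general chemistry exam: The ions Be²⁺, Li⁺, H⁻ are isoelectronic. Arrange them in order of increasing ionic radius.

All of these have 2 electrons, so size is governed by nuclear charge alone: the more protons, the stronger the pull on the same electron cloud, and the smaller the ion.
Nuclear charges: Be²⁺ (Z=4), Li⁺ (Z=3), H⁻ (Z=1).
Smallest to largest: Be²⁺ < Li⁺ < H⁻.

Be²⁺ < Li⁺ < H⁻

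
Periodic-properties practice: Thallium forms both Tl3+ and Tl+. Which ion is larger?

Both ions have Z = 81 protons, but Tl3+ has lost more electrons, so its remaining electrons feel a larger effective nuclear charge per electron and are pulled in more tightly.
Higher positive charge → smaller ion, so Tl+ > Tl3+.

Tl+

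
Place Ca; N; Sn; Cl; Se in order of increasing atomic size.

N, Cl, Se, Sn, Ca

Radius decreases left→right (rising Z_eff, same n) and increases top→bottom (higher n).
These span different periods and groups, so the two trends combine.
Cl > N: period and group pull opposite ways; the down-group shift dominates (99 vs 71 pm).
Se > Cl: relative to Cl, both the across-period and down-group shifts push Se's atomic radius up.
Sn > Se: relative to Se, both the across-period and down-group shifts push Sn's atomic radius up.
Ca > Sn: the two effects oppose for this pair; the across-period effect wins (171 vs 140 pm).
Tabulated atomic radius (pm): N 71, Cl 99, Ca 171, Se 116, Sn 140.
So from smallest to largest: N < Cl < Se < Sn < Ca.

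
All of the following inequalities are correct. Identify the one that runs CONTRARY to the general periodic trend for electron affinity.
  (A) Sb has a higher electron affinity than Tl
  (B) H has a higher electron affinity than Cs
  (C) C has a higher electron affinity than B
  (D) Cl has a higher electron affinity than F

The general trend: electron affinity increases across a period and decreases down a group.
(A) Sb (period 5, group 15) vs Tl (period 6, group 13): the stated order agrees with the simple trend.
(B) H (period 1, group 1) vs Cs (period 6, group 1): the stated order agrees with the simple trend.
(C) C (period 2, group 14) vs B (period 2, group 13): the stated order agrees with the simple trend.
(D) Cl (period 3, group 17) vs F (period 2, group 17): the stated order contradicts the simple trend.
The exception is (D): F's small 2p subshell makes the incoming electron feel strong e⁻–e⁻ repulsion, so Cl actually releases more energy on gaining an electron.

(D)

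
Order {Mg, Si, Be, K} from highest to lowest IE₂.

K > Be > Si > Mg

Consider each +1 ion: Mg⁺ still has 1 valence electron; Si⁺ still has 3 valence electrons; Be⁺ still has 1 valence electron; K⁺ is the bare [Ar] core.
Breaking into a closed-shell core is much more expensive than removing a leftover valence electron — K has the largest IE_2 here.
Valence configurations: Mg⁺ [Ne]3s¹, Si⁺ [Ne]3s²3p¹, Be⁺ [He]2s¹.
The numbers (kJ/mol): Mg 1451, Si 1577, Be 1757, K 3052.
So the second ionization energies run Mg < Si < Be < K.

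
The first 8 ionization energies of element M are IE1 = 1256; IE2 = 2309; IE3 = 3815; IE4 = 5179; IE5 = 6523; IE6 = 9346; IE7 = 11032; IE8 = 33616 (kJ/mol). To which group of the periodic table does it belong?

Look for the largest jump between consecutive ionization energies: IE8/IE7 ≈ 3.0, far larger than any earlier ratio.
That jump marks the point where a core electron is being removed. So the atom has 7 valence electrons.
A main-group element with 7 valence electrons is in group 17.

Group 17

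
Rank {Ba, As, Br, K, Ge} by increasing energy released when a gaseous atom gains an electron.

Ba, K, As, Ge, Br

Atoms with high Z_eff and room in the valence shell (especially the halogens) have the most exothermic electron affinities.
Neither a single period nor a single group — weigh both effects.
K > Ba: period and group pull opposite ways; the down-group shift dominates (48 vs 14 kJ/mol).
As > K: As lies to the right of K in period 4, so the across-period effect alone puts As higher.
Ge > As: this pair runs against the simple trend — see the exception note.
Br > Ge: both are in period 4; the period trend gives Br the larger value.
Note the exception: Ge has a higher electron affinity than As, contrary to the simple trend — adding an electron to As's half-filled 4p³ is unfavourable, so Ge (4p²) has the more exothermic EA.
For reference (kJ/mol): K 48, Ge 119, As 78, Br 325, Ba 14.
So from lowest to highest: Ba < K < As < Ge < Br.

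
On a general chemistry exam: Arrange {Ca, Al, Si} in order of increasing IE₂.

After 1 electron has been removed, what remains? Ca⁺ still has 1 valence electron; Al⁺ still has 2 valence electrons; Si⁺ still has 3 valence electrons.
All are still removing valence electrons, so compare the +1 ions as you would atoms: IE_2 generally rises across a period (higher Z_eff) and falls down a group (larger shell), subject to the usual subshell exceptions.
Valence configurations: Ca⁺ [Ar]4s¹, Al⁺ [Ne]3s², Si⁺ [Ne]3s²3p¹.
Si⁺ loses a lone 3p electron whereas Al⁺ must break into a filled 3s² pair, so IE_2(Al) > IE_2(Si) even though Si has the higher nuclear charge.
The numbers (kJ/mol): Ca 1145, Al 1817, Si 1577.
Putting it together, IE_2: Ca < Si < Al.

Ca < Si < Al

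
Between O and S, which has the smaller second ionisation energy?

S

IE_2 is the cost of taking one more electron from the +1 cation: O⁺ still has 5 valence electrons; S⁺ still has 5 valence electrons.
All are still removing valence electrons, so compare the +1 ions as you would atoms: IE_2 generally rises across a period (higher Z_eff) and falls down a group (larger shell), subject to the usual subshell exceptions.
Valence configurations: O⁺ [He]2s²2p³, S⁺ [Ne]3s²3p³.
Approximate IE_2 values (kJ/mol): O 3388, S 2252.
Overall IE_2 order: S < O.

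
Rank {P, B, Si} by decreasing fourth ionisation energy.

The fourth ionization energy removes an electron from the +3 ion. For each element: P³⁺ still has 2 valence electrons; B³⁺ is the bare [He] core; Si³⁺ still has 1 valence electron.
Breaking into a closed-shell core is much more expensive than removing a leftover valence electron — B has the largest IE_4 here.
Valence configurations: P³⁺ [Ne]3s², Si³⁺ [Ne]3s¹.
The numbers (kJ/mol): P 4964, B 25026, Si 4356.
So the fourth ionization energies run Si < P < B.

B > P > Si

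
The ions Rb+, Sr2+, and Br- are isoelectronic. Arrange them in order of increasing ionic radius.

Sr2+ < Rb+ < Br-

All of these have 36 electrons, so size is governed by nuclear charge alone: the more protons, the stronger the pull on the same electron cloud, and the smaller the ion.
Nuclear charges: Sr2+ (Z=38), Rb+ (Z=37), Br- (Z=35).
Smallest to largest: Sr2+ < Rb+ < Br-.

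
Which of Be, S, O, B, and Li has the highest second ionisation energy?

Li

The second ionization energy removes an electron from the +1 ion. For each element: Be⁺ still has 1 valence electron; S⁺ still has 5 valence electrons; O⁺ still has 5 valence electrons; B⁺ still has 2 valence electrons; Li⁺ is the bare [He] core.
Core electrons are held far more tightly than valence electrons, so Li tops the IE_2 order.
Valence configurations: Be⁺ [He]2s¹, S⁺ [Ne]3s²3p³, O⁺ [He]2s²2p³, B⁺ [He]2s².
The numbers (kJ/mol): Be 1757, S 2252, O 3388, B 2427, Li 7298.
Overall IE_2 order: Be < S < B < O < Li.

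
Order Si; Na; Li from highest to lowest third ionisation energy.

The third ionization energy removes an electron from the +2 ion. For each element: Si²⁺ still has 2 valence electrons; Na²⁺ is already 1 electron into the core; Li²⁺ is already 1 electron into the core.
Core electrons are held far more tightly than valence electrons, so Na and Li top the IE_3 order.
Approximate IE_3 values (kJ/mol): Si 3232, Na 6910, Li 11815.
So the third ionization energies run Si < Na < Li.

Li > Na > Si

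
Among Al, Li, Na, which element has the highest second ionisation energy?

Li

After 1 electron has been removed, what remains? Al⁺ still has 2 valence electrons; Li⁺ is the bare [He] core; Na⁺ is the bare [Ne] core.
Core electrons are held far more tightly than valence electrons, so Na and Li top the IE_2 order.
Tabulated IE_2 (kJ/mol): Al 1817, Li 7298, Na 4562.
Overall IE_2 order: Al < Na < Li.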